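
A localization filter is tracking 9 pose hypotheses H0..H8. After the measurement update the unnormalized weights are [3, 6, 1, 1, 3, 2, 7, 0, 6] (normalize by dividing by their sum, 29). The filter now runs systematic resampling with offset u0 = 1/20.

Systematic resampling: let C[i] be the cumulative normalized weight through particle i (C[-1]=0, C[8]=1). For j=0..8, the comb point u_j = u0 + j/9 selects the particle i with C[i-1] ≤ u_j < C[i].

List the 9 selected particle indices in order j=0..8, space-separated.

C = [3/29, 9/29, 10/29, 11/29, 14/29, 16/29, 23/29, 23/29, 1]
j=0: u_0=1/20 ∈ [0, 3/29) → index 0
j=1: u_1=29/180 ∈ [3/29, 9/29) → index 1
j=2: u_2=49/180 ∈ [3/29, 9/29) → index 1
j=3: u_3=23/60 ∈ [11/29, 14/29) → index 4
j=4: u_4=89/180 ∈ [14/29, 16/29) → index 5
j=5: u_5=109/180 ∈ [16/29, 23/29) → index 6
j=6: u_6=43/60 ∈ [16/29, 23/29) → index 6
j=7: u_7=149/180 ∈ [23/29, 1) → index 8
j=8: u_8=169/180 ∈ [23/29, 1) → index 8

0 1 1 4 5 6 6 8 8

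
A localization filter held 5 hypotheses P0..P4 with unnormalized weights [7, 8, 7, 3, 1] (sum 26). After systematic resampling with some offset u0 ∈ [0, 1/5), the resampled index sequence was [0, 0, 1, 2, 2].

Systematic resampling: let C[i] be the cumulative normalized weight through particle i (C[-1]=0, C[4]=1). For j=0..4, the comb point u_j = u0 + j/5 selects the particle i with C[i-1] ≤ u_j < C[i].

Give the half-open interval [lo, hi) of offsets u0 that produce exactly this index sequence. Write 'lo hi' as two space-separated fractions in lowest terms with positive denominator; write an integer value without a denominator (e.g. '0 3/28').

C = [7/26, 15/26, 11/13, 25/26, 1]
j=0 picked index 0: u0 ∈ [0, 7/26)
j=1 picked index 0: u0 ∈ [-1/5, 9/130)
j=2 picked index 1: u0 ∈ [-17/130, 23/130)
j=3 picked index 2: u0 ∈ [-3/130, 16/65)
j=4 picked index 2: u0 ∈ [-29/130, 3/65)
intersection: [0, 3/65)

0 3/65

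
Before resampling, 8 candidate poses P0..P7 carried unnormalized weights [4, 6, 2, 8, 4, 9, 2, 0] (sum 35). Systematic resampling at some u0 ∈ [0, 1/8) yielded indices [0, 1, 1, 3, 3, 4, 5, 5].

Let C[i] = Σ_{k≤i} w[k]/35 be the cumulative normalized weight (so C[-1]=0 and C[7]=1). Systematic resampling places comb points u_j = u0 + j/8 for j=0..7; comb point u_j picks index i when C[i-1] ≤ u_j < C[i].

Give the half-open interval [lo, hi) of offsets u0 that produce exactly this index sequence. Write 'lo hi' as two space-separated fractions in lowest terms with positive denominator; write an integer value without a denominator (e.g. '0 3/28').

C = [4/35, 2/7, 12/35, 4/7, 24/35, 33/35, 1, 1]
j=0 picked index 0: u0 ∈ [0, 4/35)
j=1 picked index 1: u0 ∈ [-3/280, 9/56)
j=2 picked index 1: u0 ∈ [-19/140, 1/28)
j=3 picked index 3: u0 ∈ [-9/280, 11/56)
j=4 picked index 3: u0 ∈ [-11/70, 1/14)
j=5 picked index 4: u0 ∈ [-3/56, 17/280)
j=6 picked index 5: u0 ∈ [-9/140, 27/140)
j=7 picked index 5: u0 ∈ [-53/280, 19/280)
intersection: [0, 1/28)

0 1/28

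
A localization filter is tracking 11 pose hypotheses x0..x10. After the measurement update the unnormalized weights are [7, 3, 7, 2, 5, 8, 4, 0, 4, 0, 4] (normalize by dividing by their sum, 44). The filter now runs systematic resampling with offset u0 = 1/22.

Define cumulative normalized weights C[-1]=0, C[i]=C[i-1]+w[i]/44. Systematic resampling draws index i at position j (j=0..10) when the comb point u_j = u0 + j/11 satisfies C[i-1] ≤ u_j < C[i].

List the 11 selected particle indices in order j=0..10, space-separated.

C = [7/44, 5/22, 17/44, 19/44, 6/11, 8/11, 9/11, 9/11, 10/11, 10/11, 1]
j=0: u_0=1/22 ∈ [0, 7/44) → index 0
j=1: u_1=3/22 ∈ [0, 7/44) → index 0
j=2: u_2=5/22 ∈ [5/22, 17/44) → index 2
j=3: u_3=7/22 ∈ [5/22, 17/44) → index 2
j=4: u_4=9/22 ∈ [17/44, 19/44) → index 3
j=5: u_5=1/2 ∈ [19/44, 6/11) → index 4
j=6: u_6=13/22 ∈ [6/11, 8/11) → index 5
j=7: u_7=15/22 ∈ [6/11, 8/11) → index 5
j=8: u_8=17/22 ∈ [8/11, 9/11) → index 6
j=9: u_9=19/22 ∈ [9/11, 10/11) → index 8
j=10: u_10=21/22 ∈ [10/11, 1) → index 10

0 0 2 2 3 4 5 5 6 8 10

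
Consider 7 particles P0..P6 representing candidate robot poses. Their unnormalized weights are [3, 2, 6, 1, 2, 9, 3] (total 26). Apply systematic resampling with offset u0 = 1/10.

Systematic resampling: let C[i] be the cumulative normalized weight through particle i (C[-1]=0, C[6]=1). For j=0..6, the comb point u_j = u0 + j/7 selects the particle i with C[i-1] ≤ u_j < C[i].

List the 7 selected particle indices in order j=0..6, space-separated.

C = [3/26, 5/26, 11/26, 6/13, 7/13, 23/26, 1]
j=0: u_0=1/10 ∈ [0, 3/26) → index 0
j=1: u_1=17/70 ∈ [5/26, 11/26) → index 2
j=2: u_2=27/70 ∈ [5/26, 11/26) → index 2
j=3: u_3=37/70 ∈ [6/13, 7/13) → index 4
j=4: u_4=47/70 ∈ [7/13, 23/26) → index 5
j=5: u_5=57/70 ∈ [7/13, 23/26) → index 5
j=6: u_6=67/70 ∈ [23/26, 1) → index 6

0 2 2 4 5 5 6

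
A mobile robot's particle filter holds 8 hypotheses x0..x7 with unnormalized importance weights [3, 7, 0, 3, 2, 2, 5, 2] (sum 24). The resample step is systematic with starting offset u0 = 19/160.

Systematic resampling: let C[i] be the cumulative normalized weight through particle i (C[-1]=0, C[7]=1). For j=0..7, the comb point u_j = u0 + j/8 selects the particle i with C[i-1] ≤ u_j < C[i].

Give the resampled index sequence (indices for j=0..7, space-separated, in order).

C = [1/8, 5/12, 5/12, 13/24, 5/8, 17/24, 11/12, 1]
j=0: u_0=19/160 ∈ [0, 1/8) → index 0
j=1: u_1=39/160 ∈ [1/8, 5/12) → index 1
j=2: u_2=59/160 ∈ [1/8, 5/12) → index 1
j=3: u_3=79/160 ∈ [5/12, 13/24) → index 3
j=4: u_4=99/160 ∈ [13/24, 5/8) → index 4
j=5: u_5=119/160 ∈ [17/24, 11/12) → index 6
j=6: u_6=139/160 ∈ [17/24, 11/12) → index 6
j=7: u_7=159/160 ∈ [11/12, 1) → index 7

0 1 1 3 4 6 6 7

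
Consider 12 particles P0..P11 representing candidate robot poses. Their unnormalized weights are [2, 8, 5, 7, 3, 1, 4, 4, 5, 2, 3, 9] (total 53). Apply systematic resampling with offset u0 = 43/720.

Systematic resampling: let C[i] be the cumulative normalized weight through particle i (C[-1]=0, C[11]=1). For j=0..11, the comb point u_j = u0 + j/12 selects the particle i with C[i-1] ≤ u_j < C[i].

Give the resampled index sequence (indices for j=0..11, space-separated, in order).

C = [2/53, 10/53, 15/53, 22/53, 25/53, 26/53, 30/53, 34/53, 39/53, 41/53, 44/53, 1]
j=0: u_0=43/720 ∈ [2/53, 10/53) → index 1
j=1: u_1=103/720 ∈ [2/53, 10/53) → index 1
j=2: u_2=163/720 ∈ [10/53, 15/53) → index 2
j=3: u_3=223/720 ∈ [15/53, 22/53) → index 3
j=4: u_4=283/720 ∈ [15/53, 22/53) → index 3
j=5: u_5=343/720 ∈ [25/53, 26/53) → index 5
j=6: u_6=403/720 ∈ [26/53, 30/53) → index 6
j=7: u_7=463/720 ∈ [34/53, 39/53) → index 8
j=8: u_8=523/720 ∈ [34/53, 39/53) → index 8
j=9: u_9=583/720 ∈ [41/53, 44/53) → index 10
j=10: u_10=643/720 ∈ [44/53, 1) → index 11
j=11: u_11=703/720 ∈ [44/53, 1) → index 11

1 1 2 3 3 5 6 8 8 10 11 11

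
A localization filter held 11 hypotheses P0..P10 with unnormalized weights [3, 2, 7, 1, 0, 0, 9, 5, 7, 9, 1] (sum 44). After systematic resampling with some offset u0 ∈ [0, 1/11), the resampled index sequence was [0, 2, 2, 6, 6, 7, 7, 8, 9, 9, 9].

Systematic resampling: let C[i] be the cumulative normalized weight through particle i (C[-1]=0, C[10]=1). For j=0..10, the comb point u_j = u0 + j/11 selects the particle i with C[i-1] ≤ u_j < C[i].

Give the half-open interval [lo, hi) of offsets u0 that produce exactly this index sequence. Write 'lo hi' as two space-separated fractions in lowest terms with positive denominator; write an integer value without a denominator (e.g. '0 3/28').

C = [3/44, 5/44, 3/11, 13/44, 13/44, 13/44, 1/2, 27/44, 17/22, 43/44, 1]
j=0 picked index 0: u0 ∈ [0, 3/44)
j=1 picked index 2: u0 ∈ [1/44, 2/11)
j=2 picked index 2: u0 ∈ [-3/44, 1/11)
j=3 picked index 6: u0 ∈ [1/44, 5/22)
j=4 picked index 6: u0 ∈ [-3/44, 3/22)
j=5 picked index 7: u0 ∈ [1/22, 7/44)
j=6 picked index 7: u0 ∈ [-1/22, 3/44)
j=7 picked index 8: u0 ∈ [-1/44, 3/22)
j=8 picked index 9: u0 ∈ [1/22, 1/4)
j=9 picked index 9: u0 ∈ [-1/22, 7/44)
j=10 picked index 9: u0 ∈ [-3/22, 3/44)
intersection: [1/22, 3/44)

1/22 3/44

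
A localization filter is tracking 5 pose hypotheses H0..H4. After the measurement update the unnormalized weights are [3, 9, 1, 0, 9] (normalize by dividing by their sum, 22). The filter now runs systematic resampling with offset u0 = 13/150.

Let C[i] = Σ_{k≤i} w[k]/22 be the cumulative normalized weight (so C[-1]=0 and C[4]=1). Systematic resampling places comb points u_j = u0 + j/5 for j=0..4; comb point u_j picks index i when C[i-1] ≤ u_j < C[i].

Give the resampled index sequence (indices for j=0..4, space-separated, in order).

C = [3/22, 6/11, 13/22, 13/22, 1]
j=0: u_0=13/150 ∈ [0, 3/22) → index 0
j=1: u_1=43/150 ∈ [3/22, 6/11) → index 1
j=2: u_2=73/150 ∈ [3/22, 6/11) → index 1
j=3: u_3=103/150 ∈ [13/22, 1) → index 4
j=4: u_4=133/150 ∈ [13/22, 1) → index 4

0 1 1 4 4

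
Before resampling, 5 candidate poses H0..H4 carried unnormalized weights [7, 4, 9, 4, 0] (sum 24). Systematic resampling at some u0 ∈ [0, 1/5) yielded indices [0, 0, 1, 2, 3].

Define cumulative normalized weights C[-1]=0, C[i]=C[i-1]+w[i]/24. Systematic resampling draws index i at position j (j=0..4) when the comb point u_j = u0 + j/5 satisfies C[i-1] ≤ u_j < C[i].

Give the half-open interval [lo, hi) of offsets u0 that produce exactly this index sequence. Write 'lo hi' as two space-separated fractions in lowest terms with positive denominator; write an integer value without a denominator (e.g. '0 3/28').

1/30 7/120

C = [7/24, 11/24, 5/6, 1, 1]
j=0 picked index 0: u0 ∈ [0, 7/24)
j=1 picked index 0: u0 ∈ [-1/5, 11/120)
j=2 picked index 1: u0 ∈ [-13/120, 7/120)
j=3 picked index 2: u0 ∈ [-17/120, 7/30)
j=4 picked index 3: u0 ∈ [1/30, 1/5)
intersection: [1/30, 7/120)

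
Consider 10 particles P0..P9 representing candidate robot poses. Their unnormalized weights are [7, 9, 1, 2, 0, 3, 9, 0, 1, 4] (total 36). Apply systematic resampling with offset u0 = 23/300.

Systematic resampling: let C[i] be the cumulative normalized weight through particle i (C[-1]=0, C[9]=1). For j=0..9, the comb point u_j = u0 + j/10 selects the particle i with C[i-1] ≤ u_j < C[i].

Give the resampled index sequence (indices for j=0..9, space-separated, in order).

C = [7/36, 4/9, 17/36, 19/36, 19/36, 11/18, 31/36, 31/36, 8/9, 1]
j=0: u_0=23/300 ∈ [0, 7/36) → index 0
j=1: u_1=53/300 ∈ [0, 7/36) → index 0
j=2: u_2=83/300 ∈ [7/36, 4/9) → index 1
j=3: u_3=113/300 ∈ [7/36, 4/9) → index 1
j=4: u_4=143/300 ∈ [17/36, 19/36) → index 3
j=5: u_5=173/300 ∈ [19/36, 11/18) → index 5
j=6: u_6=203/300 ∈ [11/18, 31/36) → index 6
j=7: u_7=233/300 ∈ [11/18, 31/36) → index 6
j=8: u_8=263/300 ∈ [31/36, 8/9) → index 8
j=9: u_9=293/300 ∈ [8/9, 1) → index 9

0 0 1 1 3 5 6 6 8 9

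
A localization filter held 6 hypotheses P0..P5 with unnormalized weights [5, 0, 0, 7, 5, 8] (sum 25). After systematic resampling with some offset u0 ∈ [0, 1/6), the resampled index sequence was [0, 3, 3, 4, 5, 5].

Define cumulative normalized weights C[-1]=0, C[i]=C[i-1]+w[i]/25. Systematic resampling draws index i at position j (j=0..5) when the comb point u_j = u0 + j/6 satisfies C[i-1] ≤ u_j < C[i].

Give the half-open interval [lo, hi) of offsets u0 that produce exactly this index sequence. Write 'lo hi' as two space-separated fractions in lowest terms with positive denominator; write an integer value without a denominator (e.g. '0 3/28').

1/30 11/75

C = [1/5, 1/5, 1/5, 12/25, 17/25, 1]
j=0 picked index 0: u0 ∈ [0, 1/5)
j=1 picked index 3: u0 ∈ [1/30, 47/150)
j=2 picked index 3: u0 ∈ [-2/15, 11/75)
j=3 picked index 4: u0 ∈ [-1/50, 9/50)
j=4 picked index 5: u0 ∈ [1/75, 1/3)
j=5 picked index 5: u0 ∈ [-23/150, 1/6)
intersection: [1/30, 11/75)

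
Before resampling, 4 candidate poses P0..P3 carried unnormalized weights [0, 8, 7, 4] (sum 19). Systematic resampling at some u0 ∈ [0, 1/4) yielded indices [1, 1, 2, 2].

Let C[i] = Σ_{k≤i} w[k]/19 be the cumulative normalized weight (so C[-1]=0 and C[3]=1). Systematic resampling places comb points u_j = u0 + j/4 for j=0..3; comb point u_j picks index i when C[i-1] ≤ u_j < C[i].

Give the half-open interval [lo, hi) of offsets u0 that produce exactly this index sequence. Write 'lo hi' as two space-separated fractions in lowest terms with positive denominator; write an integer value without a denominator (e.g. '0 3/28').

0 3/76

C = [0, 8/19, 15/19, 1]
j=0 picked index 1: u0 ∈ [0, 8/19)
j=1 picked index 1: u0 ∈ [-1/4, 13/76)
j=2 picked index 2: u0 ∈ [-3/38, 11/38)
j=3 picked index 2: u0 ∈ [-25/76, 3/76)
intersection: [0, 3/76)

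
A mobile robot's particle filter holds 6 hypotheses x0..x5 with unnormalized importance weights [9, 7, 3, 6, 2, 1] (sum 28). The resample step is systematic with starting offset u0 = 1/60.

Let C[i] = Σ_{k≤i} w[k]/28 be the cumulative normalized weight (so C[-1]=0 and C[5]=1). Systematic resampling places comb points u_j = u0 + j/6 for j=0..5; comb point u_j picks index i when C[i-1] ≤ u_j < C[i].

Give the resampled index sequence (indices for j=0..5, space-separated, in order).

0 0 1 1 3 3

C = [9/28, 4/7, 19/28, 25/28, 27/28, 1]
j=0: u_0=1/60 ∈ [0, 9/28) → index 0
j=1: u_1=11/60 ∈ [0, 9/28) → index 0
j=2: u_2=7/20 ∈ [9/28, 4/7) → index 1
j=3: u_3=31/60 ∈ [9/28, 4/7) → index 1
j=4: u_4=41/60 ∈ [19/28, 25/28) → index 3
j=5: u_5=17/20 ∈ [19/28, 25/28) → index 3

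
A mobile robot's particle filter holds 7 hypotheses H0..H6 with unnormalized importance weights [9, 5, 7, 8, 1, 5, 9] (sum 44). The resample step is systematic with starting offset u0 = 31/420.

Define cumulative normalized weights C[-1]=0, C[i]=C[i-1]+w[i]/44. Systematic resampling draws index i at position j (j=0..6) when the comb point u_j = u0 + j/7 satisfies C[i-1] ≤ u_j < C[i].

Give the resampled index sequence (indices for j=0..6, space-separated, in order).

C = [9/44, 7/22, 21/44, 29/44, 15/22, 35/44, 1]
j=0: u_0=31/420 ∈ [0, 9/44) → index 0
j=1: u_1=13/60 ∈ [9/44, 7/22) → index 1
j=2: u_2=151/420 ∈ [7/22, 21/44) → index 2
j=3: u_3=211/420 ∈ [21/44, 29/44) → index 3
j=4: u_4=271/420 ∈ [21/44, 29/44) → index 3
j=5: u_5=331/420 ∈ [15/22, 35/44) → index 5
j=6: u_6=391/420 ∈ [35/44, 1) → index 6

0 1 2 3 3 5 6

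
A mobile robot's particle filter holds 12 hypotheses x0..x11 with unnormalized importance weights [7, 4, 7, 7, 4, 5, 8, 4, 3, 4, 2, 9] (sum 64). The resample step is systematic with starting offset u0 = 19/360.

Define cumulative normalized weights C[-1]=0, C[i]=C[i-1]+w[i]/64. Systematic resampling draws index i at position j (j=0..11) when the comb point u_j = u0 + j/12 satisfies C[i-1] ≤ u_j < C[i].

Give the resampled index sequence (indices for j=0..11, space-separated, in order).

C = [7/64, 11/64, 9/32, 25/64, 29/64, 17/32, 21/32, 23/32, 49/64, 53/64, 55/64, 1]
j=0: u_0=19/360 ∈ [0, 7/64) → index 0
j=1: u_1=49/360 ∈ [7/64, 11/64) → index 1
j=2: u_2=79/360 ∈ [11/64, 9/32) → index 2
j=3: u_3=109/360 ∈ [9/32, 25/64) → index 3
j=4: u_4=139/360 ∈ [9/32, 25/64) → index 3
j=5: u_5=169/360 ∈ [29/64, 17/32) → index 5
j=6: u_6=199/360 ∈ [17/32, 21/32) → index 6
j=7: u_7=229/360 ∈ [17/32, 21/32) → index 6
j=8: u_8=259/360 ∈ [23/32, 49/64) → index 8
j=9: u_9=289/360 ∈ [49/64, 53/64) → index 9
j=10: u_10=319/360 ∈ [55/64, 1) → index 11
j=11: u_11=349/360 ∈ [55/64, 1) → index 11

0 1 2 3 3 5 6 6 8 9 11 11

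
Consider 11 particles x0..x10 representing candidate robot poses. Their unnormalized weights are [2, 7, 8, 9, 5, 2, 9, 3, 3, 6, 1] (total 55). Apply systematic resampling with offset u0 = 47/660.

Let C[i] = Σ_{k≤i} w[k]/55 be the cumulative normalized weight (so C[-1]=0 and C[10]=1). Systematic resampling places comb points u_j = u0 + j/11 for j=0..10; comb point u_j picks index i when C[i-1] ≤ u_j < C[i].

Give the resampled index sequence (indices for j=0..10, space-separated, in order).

C = [2/55, 9/55, 17/55, 26/55, 31/55, 3/5, 42/55, 9/11, 48/55, 54/55, 1]
j=0: u_0=47/660 ∈ [2/55, 9/55) → index 1
j=1: u_1=107/660 ∈ [2/55, 9/55) → index 1
j=2: u_2=167/660 ∈ [9/55, 17/55) → index 2
j=3: u_3=227/660 ∈ [17/55, 26/55) → index 3
j=4: u_4=287/660 ∈ [17/55, 26/55) → index 3
j=5: u_5=347/660 ∈ [26/55, 31/55) → index 4
j=6: u_6=37/60 ∈ [3/5, 42/55) → index 6
j=7: u_7=467/660 ∈ [3/5, 42/55) → index 6
j=8: u_8=527/660 ∈ [42/55, 9/11) → index 7
j=9: u_9=587/660 ∈ [48/55, 54/55) → index 9
j=10: u_10=647/660 ∈ [48/55, 54/55) → index 9

1 1 2 3 3 4 6 6 7 9 9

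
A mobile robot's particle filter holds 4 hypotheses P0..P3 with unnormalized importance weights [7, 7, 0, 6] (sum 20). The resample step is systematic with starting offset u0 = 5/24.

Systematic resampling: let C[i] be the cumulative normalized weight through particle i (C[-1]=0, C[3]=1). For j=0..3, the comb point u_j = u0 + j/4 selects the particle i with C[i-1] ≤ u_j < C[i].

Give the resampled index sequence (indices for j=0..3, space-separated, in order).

C = [7/20, 7/10, 7/10, 1]
j=0: u_0=5/24 ∈ [0, 7/20) → index 0
j=1: u_1=11/24 ∈ [7/20, 7/10) → index 1
j=2: u_2=17/24 ∈ [7/10, 1) → index 3
j=3: u_3=23/24 ∈ [7/10, 1) → index 3

0 1 3 3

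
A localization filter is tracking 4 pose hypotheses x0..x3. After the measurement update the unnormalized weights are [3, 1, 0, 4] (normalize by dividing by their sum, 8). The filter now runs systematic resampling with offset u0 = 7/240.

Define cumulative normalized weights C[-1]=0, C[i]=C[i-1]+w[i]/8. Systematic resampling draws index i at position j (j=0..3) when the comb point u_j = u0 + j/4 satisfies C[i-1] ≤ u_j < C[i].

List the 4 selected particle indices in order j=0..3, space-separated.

0 0 3 3

C = [3/8, 1/2, 1/2, 1]
j=0: u_0=7/240 ∈ [0, 3/8) → index 0
j=1: u_1=67/240 ∈ [0, 3/8) → index 0
j=2: u_2=127/240 ∈ [1/2, 1) → index 3
j=3: u_3=187/240 ∈ [1/2, 1) → index 3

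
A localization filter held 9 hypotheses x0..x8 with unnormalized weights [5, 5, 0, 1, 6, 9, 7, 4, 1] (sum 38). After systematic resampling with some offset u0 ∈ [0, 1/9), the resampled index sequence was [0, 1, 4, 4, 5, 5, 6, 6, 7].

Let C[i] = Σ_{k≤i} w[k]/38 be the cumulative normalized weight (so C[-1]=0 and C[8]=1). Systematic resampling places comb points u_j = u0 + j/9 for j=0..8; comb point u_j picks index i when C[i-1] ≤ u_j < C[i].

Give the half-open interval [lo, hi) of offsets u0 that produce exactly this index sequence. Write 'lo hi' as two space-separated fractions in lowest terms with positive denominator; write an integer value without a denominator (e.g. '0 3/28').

C = [5/38, 5/19, 5/19, 11/38, 17/38, 13/19, 33/38, 37/38, 1]
j=0 picked index 0: u0 ∈ [0, 5/38)
j=1 picked index 1: u0 ∈ [7/342, 26/171)
j=2 picked index 4: u0 ∈ [23/342, 77/342)
j=3 picked index 4: u0 ∈ [-5/114, 13/114)
j=4 picked index 5: u0 ∈ [1/342, 41/171)
j=5 picked index 5: u0 ∈ [-37/342, 22/171)
j=6 picked index 6: u0 ∈ [1/57, 23/114)
j=7 picked index 6: u0 ∈ [-16/171, 31/342)
j=8 picked index 7: u0 ∈ [-7/342, 29/342)
intersection: [23/342, 29/342)

23/342 29/342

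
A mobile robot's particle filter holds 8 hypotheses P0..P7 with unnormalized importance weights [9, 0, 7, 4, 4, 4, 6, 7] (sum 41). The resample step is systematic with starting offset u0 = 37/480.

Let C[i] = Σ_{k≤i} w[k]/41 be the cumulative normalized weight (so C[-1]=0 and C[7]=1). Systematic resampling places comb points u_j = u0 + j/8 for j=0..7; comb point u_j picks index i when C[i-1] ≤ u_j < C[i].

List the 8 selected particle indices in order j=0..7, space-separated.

0 0 2 3 4 6 6 7

C = [9/41, 9/41, 16/41, 20/41, 24/41, 28/41, 34/41, 1]
j=0: u_0=37/480 ∈ [0, 9/41) → index 0
j=1: u_1=97/480 ∈ [0, 9/41) → index 0
j=2: u_2=157/480 ∈ [9/41, 16/41) → index 2
j=3: u_3=217/480 ∈ [16/41, 20/41) → index 3
j=4: u_4=277/480 ∈ [20/41, 24/41) → index 4
j=5: u_5=337/480 ∈ [28/41, 34/41) → index 6
j=6: u_6=397/480 ∈ [28/41, 34/41) → index 6
j=7: u_7=457/480 ∈ [34/41, 1) → index 7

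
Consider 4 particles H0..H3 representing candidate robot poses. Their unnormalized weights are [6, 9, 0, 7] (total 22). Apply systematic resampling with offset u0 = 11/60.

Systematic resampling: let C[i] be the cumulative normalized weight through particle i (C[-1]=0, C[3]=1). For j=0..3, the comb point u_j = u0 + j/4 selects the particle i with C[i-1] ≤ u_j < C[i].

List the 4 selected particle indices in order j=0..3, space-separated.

C = [3/11, 15/22, 15/22, 1]
j=0: u_0=11/60 ∈ [0, 3/11) → index 0
j=1: u_1=13/30 ∈ [3/11, 15/22) → index 1
j=2: u_2=41/60 ∈ [15/22, 1) → index 3
j=3: u_3=14/15 ∈ [15/22, 1) → index 3

0 1 3 3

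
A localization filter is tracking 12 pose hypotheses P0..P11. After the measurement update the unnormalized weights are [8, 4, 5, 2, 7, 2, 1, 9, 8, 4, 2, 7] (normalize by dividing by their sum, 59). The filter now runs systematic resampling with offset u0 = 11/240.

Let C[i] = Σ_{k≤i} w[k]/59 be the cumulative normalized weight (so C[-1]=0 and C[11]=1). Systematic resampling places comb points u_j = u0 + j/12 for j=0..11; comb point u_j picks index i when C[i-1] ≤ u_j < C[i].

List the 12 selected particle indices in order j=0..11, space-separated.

0 0 2 3 4 5 7 7 8 9 10 11

C = [8/59, 12/59, 17/59, 19/59, 26/59, 28/59, 29/59, 38/59, 46/59, 50/59, 52/59, 1]
j=0: u_0=11/240 ∈ [0, 8/59) → index 0
j=1: u_1=31/240 ∈ [0, 8/59) → index 0
j=2: u_2=17/80 ∈ [12/59, 17/59) → index 2
j=3: u_3=71/240 ∈ [17/59, 19/59) → index 3
j=4: u_4=91/240 ∈ [19/59, 26/59) → index 4
j=5: u_5=37/80 ∈ [26/59, 28/59) → index 5
j=6: u_6=131/240 ∈ [29/59, 38/59) → index 7
j=7: u_7=151/240 ∈ [29/59, 38/59) → index 7
j=8: u_8=57/80 ∈ [38/59, 46/59) → index 8
j=9: u_9=191/240 ∈ [46/59, 50/59) → index 9
j=10: u_10=211/240 ∈ [50/59, 52/59) → index 10
j=11: u_11=77/80 ∈ [52/59, 1) → index 11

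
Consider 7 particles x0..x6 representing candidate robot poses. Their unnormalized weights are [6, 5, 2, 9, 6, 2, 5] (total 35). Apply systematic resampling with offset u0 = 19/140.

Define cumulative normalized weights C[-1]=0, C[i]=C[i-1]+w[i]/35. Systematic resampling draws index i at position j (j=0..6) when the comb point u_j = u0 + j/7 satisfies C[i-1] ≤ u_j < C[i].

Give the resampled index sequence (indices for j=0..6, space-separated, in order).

C = [6/35, 11/35, 13/35, 22/35, 4/5, 6/7, 1]
j=0: u_0=19/140 ∈ [0, 6/35) → index 0
j=1: u_1=39/140 ∈ [6/35, 11/35) → index 1
j=2: u_2=59/140 ∈ [13/35, 22/35) → index 3
j=3: u_3=79/140 ∈ [13/35, 22/35) → index 3
j=4: u_4=99/140 ∈ [22/35, 4/5) → index 4
j=5: u_5=17/20 ∈ [4/5, 6/7) → index 5
j=6: u_6=139/140 ∈ [6/7, 1) → index 6

0 1 3 3 4 5 6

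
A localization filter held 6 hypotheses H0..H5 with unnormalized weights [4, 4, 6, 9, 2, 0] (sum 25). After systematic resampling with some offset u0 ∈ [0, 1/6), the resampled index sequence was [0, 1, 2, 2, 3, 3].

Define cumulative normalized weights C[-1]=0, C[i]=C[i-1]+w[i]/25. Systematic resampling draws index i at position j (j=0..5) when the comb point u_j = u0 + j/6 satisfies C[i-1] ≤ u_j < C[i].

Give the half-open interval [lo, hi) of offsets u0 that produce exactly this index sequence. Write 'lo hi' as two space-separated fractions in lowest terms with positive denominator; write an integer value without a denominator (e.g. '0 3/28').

C = [4/25, 8/25, 14/25, 23/25, 1, 1]
j=0 picked index 0: u0 ∈ [0, 4/25)
j=1 picked index 1: u0 ∈ [-1/150, 23/150)
j=2 picked index 2: u0 ∈ [-1/75, 17/75)
j=3 picked index 2: u0 ∈ [-9/50, 3/50)
j=4 picked index 3: u0 ∈ [-8/75, 19/75)
j=5 picked index 3: u0 ∈ [-41/150, 13/150)
intersection: [0, 3/50)

0 3/50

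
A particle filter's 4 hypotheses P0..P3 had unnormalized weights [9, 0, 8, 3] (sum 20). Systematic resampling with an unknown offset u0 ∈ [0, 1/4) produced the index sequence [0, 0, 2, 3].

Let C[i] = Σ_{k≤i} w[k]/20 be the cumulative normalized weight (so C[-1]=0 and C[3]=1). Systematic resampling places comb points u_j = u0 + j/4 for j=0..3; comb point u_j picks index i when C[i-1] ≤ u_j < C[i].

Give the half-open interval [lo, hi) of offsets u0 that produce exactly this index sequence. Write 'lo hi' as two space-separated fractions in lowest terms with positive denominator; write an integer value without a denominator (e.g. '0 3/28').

C = [9/20, 9/20, 17/20, 1]
j=0 picked index 0: u0 ∈ [0, 9/20)
j=1 picked index 0: u0 ∈ [-1/4, 1/5)
j=2 picked index 2: u0 ∈ [-1/20, 7/20)
j=3 picked index 3: u0 ∈ [1/10, 1/4)
intersection: [1/10, 1/5)

1/10 1/5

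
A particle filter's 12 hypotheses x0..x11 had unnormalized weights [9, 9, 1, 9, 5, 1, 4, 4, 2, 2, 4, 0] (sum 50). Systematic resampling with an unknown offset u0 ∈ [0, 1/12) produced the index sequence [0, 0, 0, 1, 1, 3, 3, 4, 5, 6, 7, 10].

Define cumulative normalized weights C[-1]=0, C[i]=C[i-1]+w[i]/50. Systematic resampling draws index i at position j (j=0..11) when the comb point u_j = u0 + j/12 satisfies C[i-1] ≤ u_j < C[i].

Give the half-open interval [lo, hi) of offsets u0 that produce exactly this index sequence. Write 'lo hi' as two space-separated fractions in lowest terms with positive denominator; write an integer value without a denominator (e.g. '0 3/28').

1/300 1/150

C = [9/50, 9/25, 19/50, 14/25, 33/50, 17/25, 19/25, 21/25, 22/25, 23/25, 1, 1]
j=0 picked index 0: u0 ∈ [0, 9/50)
j=1 picked index 0: u0 ∈ [-1/12, 29/300)
j=2 picked index 0: u0 ∈ [-1/6, 1/75)
j=3 picked index 1: u0 ∈ [-7/100, 11/100)
j=4 picked index 1: u0 ∈ [-23/150, 2/75)
j=5 picked index 3: u0 ∈ [-11/300, 43/300)
j=6 picked index 3: u0 ∈ [-3/25, 3/50)
j=7 picked index 4: u0 ∈ [-7/300, 23/300)
j=8 picked index 5: u0 ∈ [-1/150, 1/75)
j=9 picked index 6: u0 ∈ [-7/100, 1/100)
j=10 picked index 7: u0 ∈ [-11/150, 1/150)
j=11 picked index 10: u0 ∈ [1/300, 1/12)
intersection: [1/300, 1/150)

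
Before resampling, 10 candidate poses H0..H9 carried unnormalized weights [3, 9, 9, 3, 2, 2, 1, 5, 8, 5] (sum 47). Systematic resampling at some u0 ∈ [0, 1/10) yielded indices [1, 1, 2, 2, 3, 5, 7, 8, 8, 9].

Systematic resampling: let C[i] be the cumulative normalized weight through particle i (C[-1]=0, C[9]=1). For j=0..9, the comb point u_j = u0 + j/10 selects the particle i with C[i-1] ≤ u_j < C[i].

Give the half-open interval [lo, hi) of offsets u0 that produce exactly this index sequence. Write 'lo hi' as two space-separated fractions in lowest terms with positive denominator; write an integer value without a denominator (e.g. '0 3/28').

3/47 22/235

C = [3/47, 12/47, 21/47, 24/47, 26/47, 28/47, 29/47, 34/47, 42/47, 1]
j=0 picked index 1: u0 ∈ [3/47, 12/47)
j=1 picked index 1: u0 ∈ [-17/470, 73/470)
j=2 picked index 2: u0 ∈ [13/235, 58/235)
j=3 picked index 2: u0 ∈ [-21/470, 69/470)
j=4 picked index 3: u0 ∈ [11/235, 26/235)
j=5 picked index 5: u0 ∈ [5/94, 9/94)
j=6 picked index 7: u0 ∈ [4/235, 29/235)
j=7 picked index 8: u0 ∈ [11/470, 91/470)
j=8 picked index 8: u0 ∈ [-18/235, 22/235)
j=9 picked index 9: u0 ∈ [-3/470, 1/10)
intersection: [3/47, 22/235)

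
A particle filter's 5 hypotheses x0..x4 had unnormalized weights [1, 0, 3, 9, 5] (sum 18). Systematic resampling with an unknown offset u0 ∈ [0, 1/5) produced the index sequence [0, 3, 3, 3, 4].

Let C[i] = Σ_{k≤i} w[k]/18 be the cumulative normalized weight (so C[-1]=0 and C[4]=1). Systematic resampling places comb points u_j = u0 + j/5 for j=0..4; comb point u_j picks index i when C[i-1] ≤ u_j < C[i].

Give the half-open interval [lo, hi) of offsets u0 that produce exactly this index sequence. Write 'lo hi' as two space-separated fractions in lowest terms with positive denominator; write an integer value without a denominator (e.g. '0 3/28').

C = [1/18, 1/18, 2/9, 13/18, 1]
j=0 picked index 0: u0 ∈ [0, 1/18)
j=1 picked index 3: u0 ∈ [1/45, 47/90)
j=2 picked index 3: u0 ∈ [-8/45, 29/90)
j=3 picked index 3: u0 ∈ [-17/45, 11/90)
j=4 picked index 4: u0 ∈ [-7/90, 1/5)
intersection: [1/45, 1/18)

1/45 1/18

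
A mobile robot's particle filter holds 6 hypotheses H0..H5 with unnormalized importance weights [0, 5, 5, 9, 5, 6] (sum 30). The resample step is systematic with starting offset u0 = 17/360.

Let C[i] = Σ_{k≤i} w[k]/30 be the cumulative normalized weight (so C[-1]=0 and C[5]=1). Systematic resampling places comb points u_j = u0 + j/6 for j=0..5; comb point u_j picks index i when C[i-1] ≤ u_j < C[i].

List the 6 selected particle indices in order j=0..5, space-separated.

C = [0, 1/6, 1/3, 19/30, 4/5, 1]
j=0: u_0=17/360 ∈ [0, 1/6) → index 1
j=1: u_1=77/360 ∈ [1/6, 1/3) → index 2
j=2: u_2=137/360 ∈ [1/3, 19/30) → index 3
j=3: u_3=197/360 ∈ [1/3, 19/30) → index 3
j=4: u_4=257/360 ∈ [19/30, 4/5) → index 4
j=5: u_5=317/360 ∈ [4/5, 1) → index 5

1 2 3 3 4 5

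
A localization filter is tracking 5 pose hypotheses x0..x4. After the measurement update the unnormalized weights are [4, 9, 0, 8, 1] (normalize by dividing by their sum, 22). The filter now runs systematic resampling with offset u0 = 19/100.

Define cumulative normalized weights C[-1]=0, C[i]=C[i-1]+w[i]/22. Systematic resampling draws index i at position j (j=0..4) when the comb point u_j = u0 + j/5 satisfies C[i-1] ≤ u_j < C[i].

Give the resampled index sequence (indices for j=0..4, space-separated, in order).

1 1 1 3 4

C = [2/11, 13/22, 13/22, 21/22, 1]
j=0: u_0=19/100 ∈ [2/11, 13/22) → index 1
j=1: u_1=39/100 ∈ [2/11, 13/22) → index 1
j=2: u_2=59/100 ∈ [2/11, 13/22) → index 1
j=3: u_3=79/100 ∈ [13/22, 21/22) → index 3
j=4: u_4=99/100 ∈ [21/22, 1) → index 4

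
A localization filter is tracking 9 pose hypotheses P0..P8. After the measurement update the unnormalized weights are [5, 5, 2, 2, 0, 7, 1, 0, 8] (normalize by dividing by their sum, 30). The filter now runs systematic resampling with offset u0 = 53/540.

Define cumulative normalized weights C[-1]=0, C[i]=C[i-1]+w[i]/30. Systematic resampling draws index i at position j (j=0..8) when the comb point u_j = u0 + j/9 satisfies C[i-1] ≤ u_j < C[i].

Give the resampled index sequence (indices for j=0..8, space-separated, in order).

C = [1/6, 1/3, 2/5, 7/15, 7/15, 7/10, 11/15, 11/15, 1]
j=0: u_0=53/540 ∈ [0, 1/6) → index 0
j=1: u_1=113/540 ∈ [1/6, 1/3) → index 1
j=2: u_2=173/540 ∈ [1/6, 1/3) → index 1
j=3: u_3=233/540 ∈ [2/5, 7/15) → index 3
j=4: u_4=293/540 ∈ [7/15, 7/10) → index 5
j=5: u_5=353/540 ∈ [7/15, 7/10) → index 5
j=6: u_6=413/540 ∈ [11/15, 1) → index 8
j=7: u_7=473/540 ∈ [11/15, 1) → index 8
j=8: u_8=533/540 ∈ [11/15, 1) → index 8

0 1 1 3 5 5 8 8 8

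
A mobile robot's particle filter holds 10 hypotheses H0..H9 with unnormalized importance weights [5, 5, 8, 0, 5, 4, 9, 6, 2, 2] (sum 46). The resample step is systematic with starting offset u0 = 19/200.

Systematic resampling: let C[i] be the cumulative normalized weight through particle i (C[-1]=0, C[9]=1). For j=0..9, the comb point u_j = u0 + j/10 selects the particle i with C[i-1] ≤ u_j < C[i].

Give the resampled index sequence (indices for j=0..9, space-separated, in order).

C = [5/46, 5/23, 9/23, 9/23, 1/2, 27/46, 18/23, 21/23, 22/23, 1]
j=0: u_0=19/200 ∈ [0, 5/46) → index 0
j=1: u_1=39/200 ∈ [5/46, 5/23) → index 1
j=2: u_2=59/200 ∈ [5/23, 9/23) → index 2
j=3: u_3=79/200 ∈ [9/23, 1/2) → index 4
j=4: u_4=99/200 ∈ [9/23, 1/2) → index 4
j=5: u_5=119/200 ∈ [27/46, 18/23) → index 6
j=6: u_6=139/200 ∈ [27/46, 18/23) → index 6
j=7: u_7=159/200 ∈ [18/23, 21/23) → index 7
j=8: u_8=179/200 ∈ [18/23, 21/23) → index 7
j=9: u_9=199/200 ∈ [22/23, 1) → index 9

0 1 2 4 4 6 6 7 7 9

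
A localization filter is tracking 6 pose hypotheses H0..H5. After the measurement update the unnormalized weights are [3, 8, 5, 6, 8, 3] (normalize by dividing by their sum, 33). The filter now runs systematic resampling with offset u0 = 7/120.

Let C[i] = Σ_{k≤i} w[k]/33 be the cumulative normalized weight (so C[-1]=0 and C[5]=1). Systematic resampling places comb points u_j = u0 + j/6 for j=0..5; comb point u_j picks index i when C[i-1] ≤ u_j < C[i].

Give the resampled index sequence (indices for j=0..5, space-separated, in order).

C = [1/11, 1/3, 16/33, 2/3, 10/11, 1]
j=0: u_0=7/120 ∈ [0, 1/11) → index 0
j=1: u_1=9/40 ∈ [1/11, 1/3) → index 1
j=2: u_2=47/120 ∈ [1/3, 16/33) → index 2
j=3: u_3=67/120 ∈ [16/33, 2/3) → index 3
j=4: u_4=29/40 ∈ [2/3, 10/11) → index 4
j=5: u_5=107/120 ∈ [2/3, 10/11) → index 4

0 1 2 3 4 4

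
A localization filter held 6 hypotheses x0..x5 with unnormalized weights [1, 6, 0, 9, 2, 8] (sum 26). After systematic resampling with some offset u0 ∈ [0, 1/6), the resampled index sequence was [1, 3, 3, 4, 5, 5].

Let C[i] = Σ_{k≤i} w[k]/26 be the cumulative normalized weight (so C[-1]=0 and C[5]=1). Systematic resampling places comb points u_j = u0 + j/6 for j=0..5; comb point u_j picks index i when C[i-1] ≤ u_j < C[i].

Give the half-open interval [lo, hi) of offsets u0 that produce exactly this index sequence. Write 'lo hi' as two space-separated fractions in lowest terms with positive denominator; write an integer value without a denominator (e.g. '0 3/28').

3/26 1/6

C = [1/26, 7/26, 7/26, 8/13, 9/13, 1]
j=0 picked index 1: u0 ∈ [1/26, 7/26)
j=1 picked index 3: u0 ∈ [4/39, 35/78)
j=2 picked index 3: u0 ∈ [-5/78, 11/39)
j=3 picked index 4: u0 ∈ [3/26, 5/26)
j=4 picked index 5: u0 ∈ [1/39, 1/3)
j=5 picked index 5: u0 ∈ [-11/78, 1/6)
intersection: [3/26, 1/6)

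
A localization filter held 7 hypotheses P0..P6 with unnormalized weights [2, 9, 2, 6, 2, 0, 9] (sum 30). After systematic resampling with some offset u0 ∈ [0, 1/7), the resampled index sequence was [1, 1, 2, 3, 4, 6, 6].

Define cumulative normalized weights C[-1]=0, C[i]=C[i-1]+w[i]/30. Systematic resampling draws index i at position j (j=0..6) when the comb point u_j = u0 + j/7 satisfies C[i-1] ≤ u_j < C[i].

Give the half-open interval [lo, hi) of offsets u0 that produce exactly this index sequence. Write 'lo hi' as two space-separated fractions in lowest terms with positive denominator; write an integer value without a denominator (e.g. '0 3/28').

17/210 9/70

C = [1/15, 11/30, 13/30, 19/30, 7/10, 7/10, 1]
j=0 picked index 1: u0 ∈ [1/15, 11/30)
j=1 picked index 1: u0 ∈ [-8/105, 47/210)
j=2 picked index 2: u0 ∈ [17/210, 31/210)
j=3 picked index 3: u0 ∈ [1/210, 43/210)
j=4 picked index 4: u0 ∈ [13/210, 9/70)
j=5 picked index 6: u0 ∈ [-1/70, 2/7)
j=6 picked index 6: u0 ∈ [-11/70, 1/7)
intersection: [17/210, 9/70)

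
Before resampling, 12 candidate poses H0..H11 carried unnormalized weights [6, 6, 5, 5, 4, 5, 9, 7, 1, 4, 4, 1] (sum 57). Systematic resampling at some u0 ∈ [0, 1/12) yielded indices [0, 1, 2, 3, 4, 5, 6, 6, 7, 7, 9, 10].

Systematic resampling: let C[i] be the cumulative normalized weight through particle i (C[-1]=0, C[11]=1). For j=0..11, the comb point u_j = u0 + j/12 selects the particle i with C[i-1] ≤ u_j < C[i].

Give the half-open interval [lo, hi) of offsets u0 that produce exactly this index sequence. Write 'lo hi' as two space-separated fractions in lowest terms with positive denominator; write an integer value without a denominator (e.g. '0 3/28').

C = [2/19, 4/19, 17/57, 22/57, 26/57, 31/57, 40/57, 47/57, 16/19, 52/57, 56/57, 1]
j=0 picked index 0: u0 ∈ [0, 2/19)
j=1 picked index 1: u0 ∈ [5/228, 29/228)
j=2 picked index 2: u0 ∈ [5/114, 5/38)
j=3 picked index 3: u0 ∈ [11/228, 31/228)
j=4 picked index 4: u0 ∈ [1/19, 7/57)
j=5 picked index 5: u0 ∈ [3/76, 29/228)
j=6 picked index 6: u0 ∈ [5/114, 23/114)
j=7 picked index 6: u0 ∈ [-3/76, 9/76)
j=8 picked index 7: u0 ∈ [2/57, 3/19)
j=9 picked index 7: u0 ∈ [-11/228, 17/228)
j=10 picked index 9: u0 ∈ [1/114, 3/38)
j=11 picked index 10: u0 ∈ [-1/228, 5/76)
intersection: [1/19, 5/76)

1/19 5/76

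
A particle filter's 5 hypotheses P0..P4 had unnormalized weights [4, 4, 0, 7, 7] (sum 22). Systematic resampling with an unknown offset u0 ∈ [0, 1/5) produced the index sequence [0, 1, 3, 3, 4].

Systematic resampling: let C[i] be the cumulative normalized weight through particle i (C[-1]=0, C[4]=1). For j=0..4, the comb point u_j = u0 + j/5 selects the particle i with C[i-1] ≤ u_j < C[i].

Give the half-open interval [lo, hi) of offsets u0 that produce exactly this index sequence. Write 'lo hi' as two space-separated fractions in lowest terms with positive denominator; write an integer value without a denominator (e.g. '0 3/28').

C = [2/11, 4/11, 4/11, 15/22, 1]
j=0 picked index 0: u0 ∈ [0, 2/11)
j=1 picked index 1: u0 ∈ [-1/55, 9/55)
j=2 picked index 3: u0 ∈ [-2/55, 31/110)
j=3 picked index 3: u0 ∈ [-13/55, 9/110)
j=4 picked index 4: u0 ∈ [-13/110, 1/5)
intersection: [0, 9/110)

0 9/110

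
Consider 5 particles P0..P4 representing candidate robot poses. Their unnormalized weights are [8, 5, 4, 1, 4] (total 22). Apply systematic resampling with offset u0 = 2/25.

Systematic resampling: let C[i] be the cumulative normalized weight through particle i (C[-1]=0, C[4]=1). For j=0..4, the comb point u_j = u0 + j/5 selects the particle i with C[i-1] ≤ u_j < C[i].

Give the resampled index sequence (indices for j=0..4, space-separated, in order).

C = [4/11, 13/22, 17/22, 9/11, 1]
j=0: u_0=2/25 ∈ [0, 4/11) → index 0
j=1: u_1=7/25 ∈ [0, 4/11) → index 0
j=2: u_2=12/25 ∈ [4/11, 13/22) → index 1
j=3: u_3=17/25 ∈ [13/22, 17/22) → index 2
j=4: u_4=22/25 ∈ [9/11, 1) → index 4

0 0 1 2 4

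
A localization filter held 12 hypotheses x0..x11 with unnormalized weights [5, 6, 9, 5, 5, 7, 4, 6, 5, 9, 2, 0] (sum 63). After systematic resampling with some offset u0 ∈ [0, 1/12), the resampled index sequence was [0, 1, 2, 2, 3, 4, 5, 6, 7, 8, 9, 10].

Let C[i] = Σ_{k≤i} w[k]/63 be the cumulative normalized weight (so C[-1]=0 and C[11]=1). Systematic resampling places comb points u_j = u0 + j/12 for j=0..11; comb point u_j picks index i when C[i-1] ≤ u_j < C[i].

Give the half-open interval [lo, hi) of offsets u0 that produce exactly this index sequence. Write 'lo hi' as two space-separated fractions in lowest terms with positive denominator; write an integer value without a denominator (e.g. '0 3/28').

13/252 5/84

C = [5/63, 11/63, 20/63, 25/63, 10/21, 37/63, 41/63, 47/63, 52/63, 61/63, 1, 1]
j=0 picked index 0: u0 ∈ [0, 5/63)
j=1 picked index 1: u0 ∈ [-1/252, 23/252)
j=2 picked index 2: u0 ∈ [1/126, 19/126)
j=3 picked index 2: u0 ∈ [-19/252, 17/252)
j=4 picked index 3: u0 ∈ [-1/63, 4/63)
j=5 picked index 4: u0 ∈ [-5/252, 5/84)
j=6 picked index 5: u0 ∈ [-1/42, 11/126)
j=7 picked index 6: u0 ∈ [1/252, 17/252)
j=8 picked index 7: u0 ∈ [-1/63, 5/63)
j=9 picked index 8: u0 ∈ [-1/252, 19/252)
j=10 picked index 9: u0 ∈ [-1/126, 17/126)
j=11 picked index 10: u0 ∈ [13/252, 1/12)
intersection: [13/252, 5/84)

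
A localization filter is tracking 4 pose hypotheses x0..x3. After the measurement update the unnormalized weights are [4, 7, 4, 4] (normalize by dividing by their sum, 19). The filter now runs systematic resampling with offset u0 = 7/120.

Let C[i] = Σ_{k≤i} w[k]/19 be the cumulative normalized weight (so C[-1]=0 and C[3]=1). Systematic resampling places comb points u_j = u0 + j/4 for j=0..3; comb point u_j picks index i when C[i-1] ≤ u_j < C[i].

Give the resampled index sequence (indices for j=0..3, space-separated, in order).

0 1 1 3

C = [4/19, 11/19, 15/19, 1]
j=0: u_0=7/120 ∈ [0, 4/19) → index 0
j=1: u_1=37/120 ∈ [4/19, 11/19) → index 1
j=2: u_2=67/120 ∈ [4/19, 11/19) → index 1
j=3: u_3=97/120 ∈ [15/19, 1) → index 3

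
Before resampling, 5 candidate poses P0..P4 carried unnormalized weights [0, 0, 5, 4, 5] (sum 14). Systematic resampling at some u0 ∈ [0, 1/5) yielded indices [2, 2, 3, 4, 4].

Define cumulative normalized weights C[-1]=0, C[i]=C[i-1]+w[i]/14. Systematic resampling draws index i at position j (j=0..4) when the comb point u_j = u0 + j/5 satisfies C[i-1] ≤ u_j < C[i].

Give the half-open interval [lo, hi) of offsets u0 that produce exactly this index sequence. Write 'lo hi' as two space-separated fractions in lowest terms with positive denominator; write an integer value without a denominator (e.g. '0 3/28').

C = [0, 0, 5/14, 9/14, 1]
j=0 picked index 2: u0 ∈ [0, 5/14)
j=1 picked index 2: u0 ∈ [-1/5, 11/70)
j=2 picked index 3: u0 ∈ [-3/70, 17/70)
j=3 picked index 4: u0 ∈ [3/70, 2/5)
j=4 picked index 4: u0 ∈ [-11/70, 1/5)
intersection: [3/70, 11/70)

3/70 11/70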